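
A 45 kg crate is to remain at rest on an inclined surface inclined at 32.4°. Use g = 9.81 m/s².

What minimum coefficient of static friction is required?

At the slip threshold m g sin θ = μ_s m g cos θ, so μ_s,min = tan θ.
μ_s,min = tan 32.4° = 0.635.

μ_s,min ≈ 0.635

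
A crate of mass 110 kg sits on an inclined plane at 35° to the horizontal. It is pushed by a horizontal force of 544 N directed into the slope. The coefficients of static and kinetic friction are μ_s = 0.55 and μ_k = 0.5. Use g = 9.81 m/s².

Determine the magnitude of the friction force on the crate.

f ≈ 173 N (up the incline)

Normal direction: N = m g cos θ + P sin θ = 1196 N.
Along the incline, the net driving force (taking up-slope positive) is P cos θ − m g sin θ = 445.6 − 618.9 = -173.3 N, so equilibrium requires friction f = 173.3 N (up-slope).
The limit of static friction is μ_s N = 657.8 N.
Since 173.3 N is within the 657.8 N limit, the crate stays put and friction is exactly 173 N.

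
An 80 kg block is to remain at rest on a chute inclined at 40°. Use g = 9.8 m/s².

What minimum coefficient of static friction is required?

μ_s,min ≈ 0.839

At the slip threshold m g sin θ = μ_s m g cos θ, so μ_s,min = tan θ.
μ_s,min = tan 40° = 0.839.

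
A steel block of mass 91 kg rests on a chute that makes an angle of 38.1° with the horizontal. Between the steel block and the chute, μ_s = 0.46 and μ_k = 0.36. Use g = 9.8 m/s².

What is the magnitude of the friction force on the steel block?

The normal reaction is N = m g cos θ = 701.8 N.
Along the slope the weight component is m g sin θ = 550.3 N; friction must supply exactly this, acting up-slope.
The static-friction ceiling is μ_s N = 0.46 × 701.8 = 322.8 N.
|550.3| exceeds 322.8 N, so the steel block slips down-slope; friction is kinetic, f = μ_k N = 0.36×701.8 = 253 N.

f ≈ 253 N (up the incline)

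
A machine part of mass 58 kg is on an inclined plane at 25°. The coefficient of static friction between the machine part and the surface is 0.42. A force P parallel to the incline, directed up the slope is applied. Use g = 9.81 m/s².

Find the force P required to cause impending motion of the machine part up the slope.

At impending motion up the slope, friction acts down-slope at its limit: f = μ_s N.
P is parallel to the surface, so N = m g cos θ = 516 N.
Along the incline: P = m g sin θ + μ_s N = 240 + 0.42×516 = 457 N.

P ≈ 457 N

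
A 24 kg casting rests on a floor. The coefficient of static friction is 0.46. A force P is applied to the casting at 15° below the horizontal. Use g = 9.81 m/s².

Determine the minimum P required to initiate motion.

N = m g + P sin α (the push presses the casting into the floor).
At impending slip, P cos α = μ_s N = μ_s (m g + P sin α).
Solving: P (cos α − μ_s sin α) = μ_s m g → P = 0.46×235/(cos 15° − 0.46 sin 15°) = 108/0.8469 = 128 N.

P ≈ 128 N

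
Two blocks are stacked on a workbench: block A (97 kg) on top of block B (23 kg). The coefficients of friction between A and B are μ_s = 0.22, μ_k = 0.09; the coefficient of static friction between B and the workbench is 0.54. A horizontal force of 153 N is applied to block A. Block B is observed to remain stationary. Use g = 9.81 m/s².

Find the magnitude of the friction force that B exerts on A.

Normal force at the A–B interface: N₁ = m_A g = 951.6 N.
So the A–B interface can sustain at most μ_s N₁ = 209.3 N of static friction.
P = 153 N is within that limit, so A and B move together (both at rest); the A–B friction is simply f₁ = P = 153 N.
By Newton's third law B feels 153 N forward from A. With B stationary, the floor's static friction on B balances it: f₂ = 153 N (well within μ_s(m_A+m_B)g = 635.7 N).

f ≈ 153 N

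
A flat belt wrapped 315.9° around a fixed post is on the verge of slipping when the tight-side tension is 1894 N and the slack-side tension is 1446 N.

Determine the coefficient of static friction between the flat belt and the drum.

T₂/T₁ = e^{μβ} → μ = ln(T₂/T₁)/β.
β = 315.9° = 5.513 rad.
μ = ln(1894/1446)/5.513 = ln(1.31)/5.513 = 0.049.

μ ≈ 0.049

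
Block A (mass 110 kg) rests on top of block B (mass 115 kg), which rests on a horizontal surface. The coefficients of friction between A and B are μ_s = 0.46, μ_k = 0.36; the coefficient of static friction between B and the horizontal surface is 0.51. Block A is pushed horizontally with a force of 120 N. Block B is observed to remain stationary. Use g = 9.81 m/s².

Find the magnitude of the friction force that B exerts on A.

The normal force B exerts on A is simply A's weight, N₁ = 1079 N.
Maximum static friction on A from B: μ_s N₁ = 0.46×1079 = 496.4 N.
Since P = 120 N ≤ 496.4 N, A does not slip on B; friction on A equals P = 120 N.
B experiences an equal 120 N forward from A (third law). B is in equilibrium, so the floor supplies f₂ = 120 N of static friction (limit μ_s(m_A+m_B)g = 1126 N, not exceeded).

f ≈ 120 N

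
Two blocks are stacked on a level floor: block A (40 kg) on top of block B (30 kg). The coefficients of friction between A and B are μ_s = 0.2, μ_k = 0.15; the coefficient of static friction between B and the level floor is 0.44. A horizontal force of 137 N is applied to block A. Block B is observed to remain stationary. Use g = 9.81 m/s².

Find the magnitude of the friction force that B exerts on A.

Normal force at the A–B interface: N₁ = m_A g = 392.4 N.
Maximum static friction on A from B: μ_s N₁ = 0.2×392.4 = 78.48 N.
P = 137 N exceeds that limit, so A slips over B and the interface friction becomes kinetic: f₁ = μ_k N₁ = 0.15×392.4 = 58.9 N.
B experiences an equal 58.9 N forward from A (third law). B is in equilibrium, so the floor supplies f₂ = 58.9 N of static friction (limit μ_s(m_A+m_B)g = 302.1 N, not exceeded).

f ≈ 58.9 N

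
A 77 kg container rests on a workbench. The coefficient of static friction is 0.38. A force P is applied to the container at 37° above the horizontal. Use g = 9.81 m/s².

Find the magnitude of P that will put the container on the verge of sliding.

P ≈ 279 N

N = m g − P sin α (the pull lifts the container).
At impending slip, P cos α = μ_s N = μ_s (m g − P sin α).
Solving: P (cos α + μ_s sin α) = μ_s m g → P = 0.38×755/(cos 37° + 0.38 sin 37°) = 287/1.027 = 279 N.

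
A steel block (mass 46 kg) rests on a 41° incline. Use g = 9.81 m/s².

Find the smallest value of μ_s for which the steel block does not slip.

At the slip threshold m g sin θ = μ_s m g cos θ, so μ_s,min = tan θ.
μ_s,min = tan 41° = 0.869.

μ_s,min ≈ 0.869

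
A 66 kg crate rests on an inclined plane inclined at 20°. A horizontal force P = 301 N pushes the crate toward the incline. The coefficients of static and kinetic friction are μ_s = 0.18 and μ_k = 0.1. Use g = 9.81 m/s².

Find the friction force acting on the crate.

f ≈ 61.4 N (down the incline)

Normal direction: N = m g cos θ + P sin θ = 711.4 N.
Along the incline, the net driving force (taking up-slope positive) is P cos θ − m g sin θ = 282.8 − 221.4 = 61.4 N, so equilibrium requires friction f = -61.4 N (down-slope).
The limit of static friction is μ_s N = 128 N.
Since 61.4 N is within the 128 N limit, the crate stays put and friction is exactly 61.4 N.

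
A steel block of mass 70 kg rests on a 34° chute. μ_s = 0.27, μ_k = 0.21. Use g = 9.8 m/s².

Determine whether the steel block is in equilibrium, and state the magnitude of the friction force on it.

f ≈ 119 N

N = m g cos θ = 569 N.
Down-slope weight component: m g sin θ = 384 N.
μ_s N = 154 N.
384 > 154 N, so it slides; kinetic friction f = μ_k N = 0.21×569 = 119 N.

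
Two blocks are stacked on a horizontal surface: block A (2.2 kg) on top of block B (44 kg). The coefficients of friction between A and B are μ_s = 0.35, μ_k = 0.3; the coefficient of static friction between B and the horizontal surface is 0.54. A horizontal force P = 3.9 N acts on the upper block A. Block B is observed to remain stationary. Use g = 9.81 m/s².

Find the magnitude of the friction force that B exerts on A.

f ≈ 3.9 N

Between the blocks, N₁ = m_A g = 21.58 N.
Maximum static friction on A from B: μ_s N₁ = 0.35×21.58 = 7.554 N.
P = 3.9 N is within that limit, so A and B move together (both at rest); the A–B friction is simply f₁ = P = 3.9 N.
By Newton's third law B feels 3.9 N forward from A. With B stationary, the floor's static friction on B balances it: f₂ = 3.9 N (well within μ_s(m_A+m_B)g = 244.7 N).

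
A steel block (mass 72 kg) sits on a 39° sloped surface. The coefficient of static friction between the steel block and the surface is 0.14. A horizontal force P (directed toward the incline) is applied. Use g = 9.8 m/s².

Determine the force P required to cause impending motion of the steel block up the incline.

P ≈ 756 N

At impending motion up the slope, friction acts down-slope at its limit: f = μ_s N.
Perpendicular to the incline: N = m g cos θ + P sin θ.
Along the incline: P cos θ = m g sin θ + μ_s N = m g sin θ + μ_s (m g cos θ + P sin θ).
Solving, P (cos θ − μ_s sin θ) = m g (sin θ + μ_s cos θ), so P = 72×9.8×(sin 39° + 0.14 cos 39°)/(cos 39° − 0.14 sin 39°) = 706×0.7381/0.689 = 756 N.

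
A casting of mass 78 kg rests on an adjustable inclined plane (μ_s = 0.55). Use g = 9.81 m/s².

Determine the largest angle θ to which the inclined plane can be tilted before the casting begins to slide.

θ_max ≈ 28.8°

At the slip threshold, m g sin θ = μ_s · m g cos θ, so tan θ = μ_s.
θ_max = arctan(0.55) = 28.8°.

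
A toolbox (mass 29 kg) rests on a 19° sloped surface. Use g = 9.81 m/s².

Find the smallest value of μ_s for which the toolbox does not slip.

At the slip threshold m g sin θ = μ_s m g cos θ, so μ_s,min = tan θ.
μ_s,min = tan 19° = 0.344.

μ_s,min ≈ 0.344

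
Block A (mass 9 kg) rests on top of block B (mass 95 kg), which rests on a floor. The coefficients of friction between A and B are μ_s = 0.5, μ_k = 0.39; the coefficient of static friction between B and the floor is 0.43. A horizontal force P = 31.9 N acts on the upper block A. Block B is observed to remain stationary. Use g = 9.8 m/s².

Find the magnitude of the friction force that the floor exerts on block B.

f ≈ 31.9 N

Normal force at the A–B interface: N₁ = m_A g = 88.2 N.
So the A–B interface can sustain at most μ_s N₁ = 44.1 N of static friction.
Since P = 31.9 N ≤ 44.1 N, A does not slip on B; friction on A equals P = 31.9 N.
B experiences an equal 31.9 N forward from A (third law). B is in equilibrium, so the floor supplies f₂ = 31.9 N of static friction (limit μ_s(m_A+m_B)g = 438.3 N, not exceeded).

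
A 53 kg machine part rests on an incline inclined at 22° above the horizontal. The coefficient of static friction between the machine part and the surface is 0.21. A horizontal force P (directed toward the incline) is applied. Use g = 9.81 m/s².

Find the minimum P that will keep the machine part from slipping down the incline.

The machine part tends to slide down (tan θ > μ_s), so at the point of impending slip friction acts up-slope at its limit: f = μ_s N.
Perpendicular to the incline: N = m g cos θ + P sin θ.
Along the incline: P cos θ + μ_s N = m g sin θ, i.e. P cos θ + μ_s (m g cos θ + P sin θ) = m g sin θ.
Solving, P (cos θ + μ_s sin θ) = m g (sin θ − μ_s cos θ), so P = 520×0.1799/1.006 = 93 N.

P_min ≈ 93 N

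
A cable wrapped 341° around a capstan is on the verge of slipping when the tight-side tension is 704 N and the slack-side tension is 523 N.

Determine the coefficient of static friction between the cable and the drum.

T₂/T₁ = e^{μβ} → μ = ln(T₂/T₁)/β.
β = 341° = 5.952 rad.
μ = ln(704/523)/5.952 = ln(1.346)/5.952 = 0.0499.

μ ≈ 0.0499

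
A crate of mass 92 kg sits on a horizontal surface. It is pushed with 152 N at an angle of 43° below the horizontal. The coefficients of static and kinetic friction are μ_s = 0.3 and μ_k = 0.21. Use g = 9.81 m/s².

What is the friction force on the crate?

f ≈ 111 N

N = m g + P sin α = 902.5 + 152×sin 43° = 1006 N.
Horizontally, friction must balance P cos α = 111.2 N.
μ_s N = 0.3 × 1006 = 301.9 N.
111.2 ≤ 301.9 N → static; friction equals the required 111 N.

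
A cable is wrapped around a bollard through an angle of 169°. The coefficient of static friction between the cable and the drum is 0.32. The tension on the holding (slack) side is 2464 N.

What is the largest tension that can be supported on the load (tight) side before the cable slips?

At impending slip the capstan equation gives T₂/T₁ = e^{μβ} with β in radians.
β = 169° × π/180 = 2.95 rad.
e^{μβ} = e^{0.32×2.95} = 2.57.
T₂ = T₁ · e^{μβ} = 2464 × 2.57 = 6330 N.

T_max ≈ 6330 N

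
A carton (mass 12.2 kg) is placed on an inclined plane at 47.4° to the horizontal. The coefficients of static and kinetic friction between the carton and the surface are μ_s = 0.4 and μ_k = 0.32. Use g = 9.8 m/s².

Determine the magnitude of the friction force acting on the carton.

Perpendicular to the surface, N = m g cos θ = 12.2·9.8·cos 47.4° = 80.93 N.
For equilibrium along the incline, friction must balance the weight component: f = m g sin θ = 88.01 N up the slope.
Maximum static friction available: μ_s N = 0.4 × 80.93 = 32.37 N.
Since |88.01| > 32.37 N, static friction cannot hold it; the carton slides down the incline and kinetic friction applies: f = μ_k N = 0.32 × 80.93 = 25.9 N.

f ≈ 25.9 N (up the incline)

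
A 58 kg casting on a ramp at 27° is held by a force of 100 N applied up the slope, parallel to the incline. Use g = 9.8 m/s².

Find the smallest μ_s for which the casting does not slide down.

μ_s,min ≈ 0.312

N = m g cos θ = 506.4 N.
Friction must make up the shortfall along the incline: f = m g sin θ − P = 258 − 100 = 158 N.
At the threshold f = μ_s N, so μ_s,min = 158/506.4 = 0.312.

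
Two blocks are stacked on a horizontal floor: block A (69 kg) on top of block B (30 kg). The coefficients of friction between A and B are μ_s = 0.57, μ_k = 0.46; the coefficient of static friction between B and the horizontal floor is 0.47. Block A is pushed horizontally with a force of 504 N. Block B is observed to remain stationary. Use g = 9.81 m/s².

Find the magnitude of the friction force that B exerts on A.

Normal force at the A–B interface: N₁ = m_A g = 676.9 N.
So the A–B interface can sustain at most μ_s N₁ = 385.8 N of static friction.
P = 504 N exceeds that limit, so A slips over B and the interface friction becomes kinetic: f₁ = μ_k N₁ = 0.46×676.9 = 311 N.
B experiences an equal 311 N forward from A (third law). B is in equilibrium, so the floor supplies f₂ = 311 N of static friction (limit μ_s(m_A+m_B)g = 456.5 N, not exceeded).

f ≈ 311 N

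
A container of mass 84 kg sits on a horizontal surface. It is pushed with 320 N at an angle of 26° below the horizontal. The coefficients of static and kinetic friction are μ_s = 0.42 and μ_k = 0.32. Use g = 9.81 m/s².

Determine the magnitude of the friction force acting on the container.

f ≈ 288 N

Vertical equilibrium gives N = m g + P sin α = 964.3 N.
Horizontally, friction must balance P cos α = 287.6 N.
The static-friction limit is μ_s N = 405 N.
287.6 ≤ 405 N → static; friction equals the required 288 N.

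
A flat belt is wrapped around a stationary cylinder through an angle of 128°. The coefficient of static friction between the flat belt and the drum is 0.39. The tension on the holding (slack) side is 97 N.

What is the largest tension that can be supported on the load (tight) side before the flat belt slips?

T_max ≈ 232 N

At impending slip the capstan equation gives T₂/T₁ = e^{μβ} with β in radians.
β = 128° × π/180 = 2.234 rad.
e^{μβ} = e^{0.39×2.234} = 2.39.
T₂ = T₁ · e^{μβ} = 97 × 2.39 = 232 N.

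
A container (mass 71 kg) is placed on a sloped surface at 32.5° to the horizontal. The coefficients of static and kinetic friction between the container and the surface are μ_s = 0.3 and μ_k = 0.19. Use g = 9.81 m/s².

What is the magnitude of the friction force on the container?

f ≈ 112 N (up the incline)

Normal force: N = m g cos θ = 71 × 9.81 × cos 32.5° = 587.4 N.
For equilibrium along the incline, friction must balance the weight component: f = m g sin θ = 374.2 N up the slope.
Static friction can supply at most μ_s N = 176.2 N.
|374.2| exceeds 176.2 N, so the container slips down-slope; friction is kinetic, f = μ_k N = 0.19×587.4 = 112 N.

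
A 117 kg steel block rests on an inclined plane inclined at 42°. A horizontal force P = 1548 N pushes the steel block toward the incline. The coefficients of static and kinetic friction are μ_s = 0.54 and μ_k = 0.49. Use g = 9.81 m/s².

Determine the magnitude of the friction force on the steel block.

Resolve perpendicular to the incline: N = m g cos θ + P sin θ = 117×9.81×cos 42° + 1548×sin 42° = 1889 N.
Along the incline, the net driving force (taking up-slope positive) is P cos θ − m g sin θ = 1150 − 768 = 382.4 N, so equilibrium requires friction f = -382.4 N (down-slope).
The limit of static friction is μ_s N = 1020 N.
|f_req| = 382.4 ≤ 1020 N → the steel block is in equilibrium; friction equals the required value.

f ≈ 382 N (down the incline)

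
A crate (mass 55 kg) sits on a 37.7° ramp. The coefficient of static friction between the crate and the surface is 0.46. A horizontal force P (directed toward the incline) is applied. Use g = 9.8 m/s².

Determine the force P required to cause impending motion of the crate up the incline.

P ≈ 1030 N

At impending motion up the slope, friction acts down-slope at its limit: f = μ_s N.
Perpendicular to the incline: N = m g cos θ + P sin θ.
Along the incline: P cos θ = m g sin θ + μ_s N = m g sin θ + μ_s (m g cos θ + P sin θ).
Solving, P (cos θ − μ_s sin θ) = m g (sin θ + μ_s cos θ), so P = 55×9.8×(sin 37.7° + 0.46 cos 37.7°)/(cos 37.7° − 0.46 sin 37.7°) = 539×0.9755/0.5099 = 1030 N.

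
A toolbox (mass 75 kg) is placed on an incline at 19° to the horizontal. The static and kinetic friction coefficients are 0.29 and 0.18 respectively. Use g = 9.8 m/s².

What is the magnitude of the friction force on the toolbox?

f ≈ 125 N (up the incline)

Perpendicular to the surface, N = m g cos θ = 75·9.8·cos 19° = 695 N.
Along the slope the weight component is m g sin θ = 239.3 N; friction must supply exactly this, acting up-slope.
Static friction can supply at most μ_s N = 201.5 N.
|239.3| exceeds 201.5 N, so the toolbox slips down-slope; friction is kinetic, f = μ_k N = 0.18×695 = 125 N.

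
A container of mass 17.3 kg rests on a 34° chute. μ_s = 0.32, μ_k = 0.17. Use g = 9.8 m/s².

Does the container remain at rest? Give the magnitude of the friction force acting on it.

N = m g cos θ = 141 N.
Down-slope weight component: m g sin θ = 94.8 N.
μ_s N = 45 N.
94.8 > 45 N, so it slides; kinetic friction f = μ_k N = 0.17×141 = 23.9 N.

f ≈ 23.9 N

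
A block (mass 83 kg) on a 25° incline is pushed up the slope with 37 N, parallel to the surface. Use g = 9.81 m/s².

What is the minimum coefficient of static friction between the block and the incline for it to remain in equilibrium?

μ_s,min ≈ 0.416

N = m g cos θ = 737.9 N.
Friction must make up the shortfall along the incline: f = m g sin θ − P = 344.1 − 37 = 307.1 N.
At the threshold f = μ_s N, so μ_s,min = 307.1/737.9 = 0.416.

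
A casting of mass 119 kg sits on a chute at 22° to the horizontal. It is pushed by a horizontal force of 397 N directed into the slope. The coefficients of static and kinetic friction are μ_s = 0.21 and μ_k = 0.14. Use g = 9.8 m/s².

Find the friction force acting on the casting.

f ≈ 68.8 N (up the incline)

Resolve perpendicular to the incline: N = m g cos θ + P sin θ = 119×9.8×cos 22° + 397×sin 22° = 1230 N.
Along the incline, the net driving force (taking up-slope positive) is P cos θ − m g sin θ = 368.1 − 436.9 = -68.77 N, so equilibrium requires friction f = 68.77 N (up-slope).
The limit of static friction is μ_s N = 258.3 N.
|f_req| = 68.77 ≤ 258.3 N → the casting is in equilibrium; friction equals the required value.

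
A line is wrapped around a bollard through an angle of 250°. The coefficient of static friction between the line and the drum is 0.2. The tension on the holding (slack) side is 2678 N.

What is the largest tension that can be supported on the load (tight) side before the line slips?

At impending slip the capstan equation gives T₂/T₁ = e^{μβ} with β in radians.
β = 250° × π/180 = 4.363 rad.
e^{μβ} = e^{0.2×4.363} = 2.393.
T₂ = T₁ · e^{μβ} = 2678 × 2.393 = 6410 N.

T_max ≈ 6410 N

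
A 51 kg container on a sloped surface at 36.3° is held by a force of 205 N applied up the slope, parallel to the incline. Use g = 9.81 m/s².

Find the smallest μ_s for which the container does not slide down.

N = m g cos θ = 403.2 N.
Friction must make up the shortfall along the incline: f = m g sin θ − P = 296.2 − 205 = 91.19 N.
At the threshold f = μ_s N, so μ_s,min = 91.19/403.2 = 0.226.

μ_s,min ≈ 0.226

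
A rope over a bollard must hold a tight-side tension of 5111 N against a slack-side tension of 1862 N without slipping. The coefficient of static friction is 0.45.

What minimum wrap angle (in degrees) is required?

T₂/T₁ = e^{μβ} → β = ln(T₂/T₁)/μ.
β = ln(5111/1862)/0.45 = 1.01/0.45 = 2.244 rad.
In degrees: β = 2.244 × 180/π = 129°.

β_min ≈ 129°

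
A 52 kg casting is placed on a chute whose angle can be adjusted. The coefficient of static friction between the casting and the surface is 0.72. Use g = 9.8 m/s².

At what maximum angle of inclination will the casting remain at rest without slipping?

θ_max ≈ 35.8°

At the slip threshold, m g sin θ = μ_s · m g cos θ, so tan θ = μ_s.
θ_max = arctan(0.72) = 35.8°.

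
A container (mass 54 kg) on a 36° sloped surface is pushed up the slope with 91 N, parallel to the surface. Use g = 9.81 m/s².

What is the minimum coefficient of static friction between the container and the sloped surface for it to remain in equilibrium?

N = m g cos θ = 428.6 N.
Friction must make up the shortfall along the incline: f = m g sin θ − P = 311.4 − 91 = 220.4 N.
At the threshold f = μ_s N, so μ_s,min = 220.4/428.6 = 0.514.

μ_s,min ≈ 0.514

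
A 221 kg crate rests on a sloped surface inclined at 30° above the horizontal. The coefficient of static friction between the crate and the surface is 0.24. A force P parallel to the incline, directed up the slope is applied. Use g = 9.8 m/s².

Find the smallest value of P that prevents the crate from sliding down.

The crate tends to slide down (tan θ > μ_s), so at the point of impending slip friction acts up-slope at its limit: f = μ_s N.
P is parallel to the surface, so N = m g cos θ = 1880 N.
Along the incline: P + μ_s N = m g sin θ, so P = 1080 − 0.24×1880 = 633 N.

P_min ≈ 633 N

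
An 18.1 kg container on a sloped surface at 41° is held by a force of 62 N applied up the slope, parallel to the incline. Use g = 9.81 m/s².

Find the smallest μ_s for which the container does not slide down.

μ_s,min ≈ 0.407

N = m g cos θ = 134 N.
Friction must make up the shortfall along the incline: f = m g sin θ − P = 116.5 − 62 = 54.49 N.
At the threshold f = μ_s N, so μ_s,min = 54.49/134 = 0.407.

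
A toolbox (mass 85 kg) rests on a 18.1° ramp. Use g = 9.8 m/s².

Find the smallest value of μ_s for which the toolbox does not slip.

At the slip threshold m g sin θ = μ_s m g cos θ, so μ_s,min = tan θ.
μ_s,min = tan 18.1° = 0.327.

μ_s,min ≈ 0.327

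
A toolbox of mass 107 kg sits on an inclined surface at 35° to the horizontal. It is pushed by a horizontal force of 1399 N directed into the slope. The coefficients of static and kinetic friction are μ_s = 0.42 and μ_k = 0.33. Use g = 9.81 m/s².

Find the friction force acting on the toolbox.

The horizontal push has a component P sin θ into the surface, so N = m g cos θ + P sin θ = 859.8 + 802.4 = 1662 N.
Parallel to the incline: P cos θ − m g sin θ = 1146 − 602.1 = 543.9 N; the friction needed to balance this is 543.9 N acting down the slope.
The limit of static friction is μ_s N = 698.2 N.
|f_req| = 543.9 ≤ 698.2 N → the toolbox is in equilibrium; friction equals the required value.

f ≈ 544 N (down the incline)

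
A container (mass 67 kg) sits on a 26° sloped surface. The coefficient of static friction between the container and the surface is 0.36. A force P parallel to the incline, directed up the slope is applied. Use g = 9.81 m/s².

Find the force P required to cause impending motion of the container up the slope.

P ≈ 501 N

At impending motion up the slope, friction acts down-slope at its limit: f = μ_s N.
P is parallel to the surface, so N = m g cos θ = 591 N.
Along the incline: P = m g sin θ + μ_s N = 288 + 0.36×591 = 501 N.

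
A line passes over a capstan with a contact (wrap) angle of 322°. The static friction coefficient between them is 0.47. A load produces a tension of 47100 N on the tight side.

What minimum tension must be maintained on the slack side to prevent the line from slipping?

Capstan equation at impending slip: T_tight/T_slack = e^{μβ}.
β = 322° = 5.62 rad; e^{μβ} = e^{0.47×5.62} = 14.03.
T_slack = T_tight / e^{μβ} = 47100 / 14.03 = 3360 N.

T_min ≈ 3360 N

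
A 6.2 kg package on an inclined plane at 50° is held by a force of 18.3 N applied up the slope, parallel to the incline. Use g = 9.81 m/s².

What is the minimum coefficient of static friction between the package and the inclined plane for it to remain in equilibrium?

N = m g cos θ = 39.1 N.
Friction must make up the shortfall along the incline: f = m g sin θ − P = 46.59 − 18.3 = 28.29 N.
At the threshold f = μ_s N, so μ_s,min = 28.29/39.1 = 0.724.

μ_s,min ≈ 0.724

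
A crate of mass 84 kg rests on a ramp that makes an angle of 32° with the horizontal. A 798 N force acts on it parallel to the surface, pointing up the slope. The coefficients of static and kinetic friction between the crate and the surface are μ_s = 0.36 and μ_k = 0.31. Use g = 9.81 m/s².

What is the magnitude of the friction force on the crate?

f ≈ 217 N (down the incline)

Perpendicular to the surface, N = m g cos θ = 84·9.81·cos 32° = 698.8 N.
Parallel to the incline, ΣF = 0 gives f = m g sin θ − P = 436.7 − 798 = -361.3 N (up-slope positive).
The static-friction ceiling is μ_s N = 0.36 × 698.8 = 251.6 N.
Since |-361.3| > 251.6 N, static friction cannot hold it; the crate slides up the incline and kinetic friction applies: f = μ_k N = 0.31 × 698.8 = 217 N.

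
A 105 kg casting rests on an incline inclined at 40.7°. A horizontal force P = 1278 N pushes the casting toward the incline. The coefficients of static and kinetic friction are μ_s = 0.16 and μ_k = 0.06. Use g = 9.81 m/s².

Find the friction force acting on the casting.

Resolve perpendicular to the incline: N = m g cos θ + P sin θ = 105×9.81×cos 40.7° + 1278×sin 40.7° = 1614 N.
Along the incline, the net driving force (taking up-slope positive) is P cos θ − m g sin θ = 968.9 − 671.7 = 297.2 N, so equilibrium requires friction f = -297.2 N (down-slope).
The limit of static friction is μ_s N = 258.3 N.
|f_req| = 297.2 > 258.3 N → the casting slides up the incline; f = μ_k N = 0.06 × 1614 = 96.9 N.

f ≈ 96.9 N (down the incline)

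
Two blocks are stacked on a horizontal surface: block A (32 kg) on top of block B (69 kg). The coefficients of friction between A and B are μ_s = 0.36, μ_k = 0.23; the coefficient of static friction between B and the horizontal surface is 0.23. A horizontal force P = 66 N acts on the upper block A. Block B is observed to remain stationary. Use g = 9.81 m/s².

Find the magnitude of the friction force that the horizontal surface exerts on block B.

Between the blocks, N₁ = m_A g = 313.9 N.
Maximum static friction on A from B: μ_s N₁ = 0.36×313.9 = 113 N.
P = 66 N is within that limit, so A and B move together (both at rest); the A–B friction is simply f₁ = P = 66 N.
By Newton's third law B feels 66 N forward from A. With B stationary, the floor's static friction on B balances it: f₂ = 66 N (well within μ_s(m_A+m_B)g = 227.9 N).

f ≈ 66 N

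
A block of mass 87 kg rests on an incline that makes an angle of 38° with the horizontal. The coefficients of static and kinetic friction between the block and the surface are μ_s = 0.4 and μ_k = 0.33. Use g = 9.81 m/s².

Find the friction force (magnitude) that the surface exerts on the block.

f ≈ 222 N (up the incline)

Normal force: N = m g cos θ = 87 × 9.81 × cos 38° = 672.5 N.
For equilibrium along the incline, friction must balance the weight component: f = m g sin θ = 525.4 N up the slope.
The static-friction ceiling is μ_s N = 0.4 × 672.5 = 269 N.
Since |525.4| > 269 N, static friction cannot hold it; the block slides down the incline and kinetic friction applies: f = μ_k N = 0.33 × 672.5 = 222 N.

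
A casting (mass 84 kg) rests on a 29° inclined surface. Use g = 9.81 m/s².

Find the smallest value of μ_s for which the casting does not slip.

μ_s,min ≈ 0.554

At the slip threshold m g sin θ = μ_s m g cos θ, so μ_s,min = tan θ.
μ_s,min = tan 29° = 0.554.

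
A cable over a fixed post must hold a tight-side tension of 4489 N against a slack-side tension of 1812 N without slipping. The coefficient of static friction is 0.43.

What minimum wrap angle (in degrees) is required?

T₂/T₁ = e^{μβ} → β = ln(T₂/T₁)/μ.
β = ln(4489/1812)/0.43 = 0.9072/0.43 = 2.11 rad.
In degrees: β = 2.11 × 180/π = 121°.

β_min ≈ 121°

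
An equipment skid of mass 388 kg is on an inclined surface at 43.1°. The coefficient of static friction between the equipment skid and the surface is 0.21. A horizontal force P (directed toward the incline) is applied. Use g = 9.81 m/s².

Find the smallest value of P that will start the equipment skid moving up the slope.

P ≈ 5430 N

At impending motion up the slope, friction acts down-slope at its limit: f = μ_s N.
Perpendicular to the incline: N = m g cos θ + P sin θ.
Along the incline: P cos θ = m g sin θ + μ_s N = m g sin θ + μ_s (m g cos θ + P sin θ).
Solving, P (cos θ − μ_s sin θ) = m g (sin θ + μ_s cos θ), so P = 388×9.81×(sin 43.1° + 0.21 cos 43.1°)/(cos 43.1° − 0.21 sin 43.1°) = 3810×0.8366/0.5867 = 5430 N.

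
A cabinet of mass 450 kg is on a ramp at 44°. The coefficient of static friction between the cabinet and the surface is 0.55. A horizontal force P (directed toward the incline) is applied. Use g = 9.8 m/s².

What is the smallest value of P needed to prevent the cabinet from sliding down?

The cabinet tends to slide down (tan θ > μ_s), so at the point of impending slip friction acts up-slope at its limit: f = μ_s N.
Perpendicular to the incline: N = m g cos θ + P sin θ.
Along the incline: P cos θ + μ_s N = m g sin θ, i.e. P cos θ + μ_s (m g cos θ + P sin θ) = m g sin θ.
Solving, P (cos θ + μ_s sin θ) = m g (sin θ − μ_s cos θ), so P = 4410×0.299/1.101 = 1200 N.

P_min ≈ 1200 N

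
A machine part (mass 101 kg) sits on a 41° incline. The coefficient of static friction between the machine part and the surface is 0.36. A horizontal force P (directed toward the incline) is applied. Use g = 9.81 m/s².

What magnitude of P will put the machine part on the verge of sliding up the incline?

P ≈ 1770 N

At impending motion up the slope, friction acts down-slope at its limit: f = μ_s N.
Perpendicular to the incline: N = m g cos θ + P sin θ.
Along the incline: P cos θ = m g sin θ + μ_s N = m g sin θ + μ_s (m g cos θ + P sin θ).
Solving, P (cos θ − μ_s sin θ) = m g (sin θ + μ_s cos θ), so P = 101×9.81×(sin 41° + 0.36 cos 41°)/(cos 41° − 0.36 sin 41°) = 991×0.9278/0.5185 = 1770 N.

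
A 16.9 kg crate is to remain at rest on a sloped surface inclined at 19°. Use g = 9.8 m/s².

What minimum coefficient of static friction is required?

At the slip threshold m g sin θ = μ_s m g cos θ, so μ_s,min = tan θ.
μ_s,min = tan 19° = 0.344.

μ_s,min ≈ 0.344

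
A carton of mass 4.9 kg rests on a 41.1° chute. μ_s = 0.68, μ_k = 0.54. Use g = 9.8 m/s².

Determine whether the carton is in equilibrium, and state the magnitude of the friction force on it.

N = m g cos θ = 36.2 N.
Down-slope weight component: m g sin θ = 31.6 N.
μ_s N = 24.6 N.
31.6 > 24.6 N, so it slides; kinetic friction f = μ_k N = 0.54×36.2 = 19.5 N.

f ≈ 19.5 N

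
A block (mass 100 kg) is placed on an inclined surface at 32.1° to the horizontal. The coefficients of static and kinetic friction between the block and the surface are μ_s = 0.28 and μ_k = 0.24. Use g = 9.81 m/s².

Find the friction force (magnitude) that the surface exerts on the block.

Normal force: N = m g cos θ = 100 × 9.81 × cos 32.1° = 831 N.
Along the slope the weight component is m g sin θ = 521.3 N; friction must supply exactly this, acting up-slope.
Static friction can supply at most μ_s N = 232.7 N.
Since |521.3| > 232.7 N, static friction cannot hold it; the block slides down the incline and kinetic friction applies: f = μ_k N = 0.24 × 831 = 199 N.

f ≈ 199 N (up the incline)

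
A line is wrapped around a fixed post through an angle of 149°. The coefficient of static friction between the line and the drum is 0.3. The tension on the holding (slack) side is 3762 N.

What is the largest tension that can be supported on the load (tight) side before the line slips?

At impending slip the capstan equation gives T₂/T₁ = e^{μβ} with β in radians.
β = 149° × π/180 = 2.601 rad.
e^{μβ} = e^{0.3×2.601} = 2.182.
T₂ = T₁ · e^{μβ} = 3762 × 2.182 = 8210 N.

T_max ≈ 8210 N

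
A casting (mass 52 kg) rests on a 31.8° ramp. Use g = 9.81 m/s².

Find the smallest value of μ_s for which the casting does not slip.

μ_s,min ≈ 0.62

At the slip threshold m g sin θ = μ_s m g cos θ, so μ_s,min = tan θ.
μ_s,min = tan 31.8° = 0.62.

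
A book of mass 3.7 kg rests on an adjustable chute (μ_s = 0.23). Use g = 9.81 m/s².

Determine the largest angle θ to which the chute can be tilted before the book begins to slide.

At the slip threshold, m g sin θ = μ_s · m g cos θ, so tan θ = μ_s.
θ_max = arctan(0.23) = 13°.

θ_max ≈ 13°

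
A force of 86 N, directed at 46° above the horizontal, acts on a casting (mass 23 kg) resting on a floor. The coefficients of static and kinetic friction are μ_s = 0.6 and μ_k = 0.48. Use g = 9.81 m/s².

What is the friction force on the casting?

f ≈ 59.7 N

Vertical equilibrium gives N = m g − P sin α = 163.8 N.
The horizontal driving force is P cos α = 59.74 N, so equilibrium needs friction f = 59.74 N.
The static-friction limit is μ_s N = 98.26 N.
59.74 ≤ 98.26 N → static; friction equals the required 59.7 N.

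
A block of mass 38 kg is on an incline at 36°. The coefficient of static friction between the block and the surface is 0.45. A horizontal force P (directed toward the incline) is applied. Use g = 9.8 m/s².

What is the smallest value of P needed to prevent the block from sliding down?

P_min ≈ 77.6 N

The block tends to slide down (tan θ > μ_s), so at the point of impending slip friction acts up-slope at its limit: f = μ_s N.
Perpendicular to the incline: N = m g cos θ + P sin θ.
Along the incline: P cos θ + μ_s N = m g sin θ, i.e. P cos θ + μ_s (m g cos θ + P sin θ) = m g sin θ.
Solving, P (cos θ + μ_s sin θ) = m g (sin θ − μ_s cos θ), so P = 372×0.2237/1.074 = 77.6 N.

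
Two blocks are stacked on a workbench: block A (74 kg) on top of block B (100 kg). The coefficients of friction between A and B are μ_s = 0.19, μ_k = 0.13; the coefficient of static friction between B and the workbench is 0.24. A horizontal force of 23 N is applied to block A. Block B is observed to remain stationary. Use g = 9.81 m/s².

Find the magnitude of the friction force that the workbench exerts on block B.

f ≈ 23 N

The normal force B exerts on A is simply A's weight, N₁ = 725.9 N.
So the A–B interface can sustain at most μ_s N₁ = 137.9 N of static friction.
Since P = 23 N ≤ 137.9 N, A does not slip on B; friction on A equals P = 23 N.
B experiences an equal 23 N forward from A (third law). B is in equilibrium, so the floor supplies f₂ = 23 N of static friction (limit μ_s(m_A+m_B)g = 409.7 N, not exceeded).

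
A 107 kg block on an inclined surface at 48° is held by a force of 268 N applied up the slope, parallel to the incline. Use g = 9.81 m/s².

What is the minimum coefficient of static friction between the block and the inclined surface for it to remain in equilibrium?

N = m g cos θ = 702.4 N.
Friction must make up the shortfall along the incline: f = m g sin θ − P = 780.1 − 268 = 512.1 N.
At the threshold f = μ_s N, so μ_s,min = 512.1/702.4 = 0.729.

μ_s,min ≈ 0.729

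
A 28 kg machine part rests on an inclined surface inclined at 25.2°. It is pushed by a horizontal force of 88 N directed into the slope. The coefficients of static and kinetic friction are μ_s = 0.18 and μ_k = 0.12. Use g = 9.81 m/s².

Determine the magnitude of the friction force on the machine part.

f ≈ 37.3 N (up the incline)

Resolve perpendicular to the incline: N = m g cos θ + P sin θ = 28×9.81×cos 25.2° + 88×sin 25.2° = 286 N.
Parallel to the incline: P cos θ − m g sin θ = 79.62 − 117 = -37.33 N; the friction needed to balance this is 37.33 N acting up the slope.
The limit of static friction is μ_s N = 51.48 N.
Since 37.33 N is within the 51.48 N limit, the machine part stays put and friction is exactly 37.3 N.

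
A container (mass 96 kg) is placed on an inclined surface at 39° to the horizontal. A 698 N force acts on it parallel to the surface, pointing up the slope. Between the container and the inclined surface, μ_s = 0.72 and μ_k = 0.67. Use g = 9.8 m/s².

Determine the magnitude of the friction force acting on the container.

f ≈ 106 N (down the incline)

The normal reaction is N = m g cos θ = 731.1 N.
The friction needed for equilibrium is m g sin θ − P = 592.1 − 698 = -105.9 N, measured positive up-slope.
Maximum static friction available: μ_s N = 0.72 × 731.1 = 526.4 N.
Since |-105.9| ≤ 526.4 N, no slip — friction simply equals what equilibrium demands.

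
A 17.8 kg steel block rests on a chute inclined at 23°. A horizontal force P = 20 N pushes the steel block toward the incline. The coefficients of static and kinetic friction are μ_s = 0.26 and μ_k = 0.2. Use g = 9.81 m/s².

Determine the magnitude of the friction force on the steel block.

The horizontal push has a component P sin θ into the surface, so N = m g cos θ + P sin θ = 160.7 + 7.815 = 168.6 N.
Parallel to the incline: P cos θ − m g sin θ = 18.41 − 68.23 = -49.82 N; the friction needed to balance this is 49.82 N acting up the slope.
Maximum static friction: μ_s N = 0.26 × 168.6 = 43.82 N.
|f_req| = 49.82 > 43.82 N → the steel block slides down the incline; f = μ_k N = 0.2 × 168.6 = 33.7 N.

f ≈ 33.7 N (up the incline)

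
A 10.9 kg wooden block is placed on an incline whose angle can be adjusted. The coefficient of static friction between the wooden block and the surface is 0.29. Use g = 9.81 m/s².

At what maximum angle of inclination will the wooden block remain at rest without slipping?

θ_max ≈ 16.2°

At the slip threshold, m g sin θ = μ_s · m g cos θ, so tan θ = μ_s.
θ_max = arctan(0.29) = 16.2°.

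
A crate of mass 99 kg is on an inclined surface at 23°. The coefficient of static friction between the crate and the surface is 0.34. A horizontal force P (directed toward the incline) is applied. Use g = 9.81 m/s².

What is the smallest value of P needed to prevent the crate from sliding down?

The crate tends to slide down (tan θ > μ_s), so at the point of impending slip friction acts up-slope at its limit: f = μ_s N.
Perpendicular to the incline: N = m g cos θ + P sin θ.
Along the incline: P cos θ + μ_s N = m g sin θ, i.e. P cos θ + μ_s (m g cos θ + P sin θ) = m g sin θ.
Solving, P (cos θ + μ_s sin θ) = m g (sin θ − μ_s cos θ), so P = 971×0.07776/1.053 = 71.7 N.

P_min ≈ 71.7 N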